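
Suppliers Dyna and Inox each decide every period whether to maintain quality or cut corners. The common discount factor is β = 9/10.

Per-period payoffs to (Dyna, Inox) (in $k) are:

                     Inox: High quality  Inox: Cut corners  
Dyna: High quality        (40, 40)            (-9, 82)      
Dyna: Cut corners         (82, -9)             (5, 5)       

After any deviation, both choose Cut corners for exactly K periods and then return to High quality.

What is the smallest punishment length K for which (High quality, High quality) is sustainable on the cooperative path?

No profitable deviation requires (40−5)(β+…+β^K) ≥ 82−40, i.e. β+…+β^K ≥ 6/5 ≈ 1.2000.
With β = 9/10, the partial sums are K=1: 0.9000, K=2: 1.7100.
K = 2 is the first length at which the sum reaches 1.2000.

2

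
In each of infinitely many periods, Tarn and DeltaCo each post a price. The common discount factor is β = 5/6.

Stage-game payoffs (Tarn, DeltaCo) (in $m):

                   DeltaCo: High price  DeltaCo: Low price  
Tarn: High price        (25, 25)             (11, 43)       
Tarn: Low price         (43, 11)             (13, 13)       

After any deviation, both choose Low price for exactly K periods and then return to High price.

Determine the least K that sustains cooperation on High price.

2

IC: β(1−β^K)/(1−β) ≥ (43−25)/(25−13) = 3/2.
With β = 5/6: need 1 − β^K ≥ 3/2·(1−5/6)/(5/6), i.e. β^K ≤ 0.7000.
Since (5/6)^1 = 0.8333 and (5/6)^2 = 0.6944, the smallest such K is 2.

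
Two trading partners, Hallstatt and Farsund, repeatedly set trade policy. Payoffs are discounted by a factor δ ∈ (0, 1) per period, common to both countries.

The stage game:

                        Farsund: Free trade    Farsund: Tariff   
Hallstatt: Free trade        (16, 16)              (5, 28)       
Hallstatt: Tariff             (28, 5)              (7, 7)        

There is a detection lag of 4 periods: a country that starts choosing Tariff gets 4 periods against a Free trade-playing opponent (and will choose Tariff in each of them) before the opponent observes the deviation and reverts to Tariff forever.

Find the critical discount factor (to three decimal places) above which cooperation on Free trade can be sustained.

Deviating for the 4 undetected periods gains 28−16 = 12 per period over cooperation, then loses 16−7 = 9 per period forever once punishment starts.
Gain: 12(1 + δ + … + δ^3); loss: 9·δ^4/(1−δ).
No profitable deviation ⇔ 12(1−δ^4) ≤ 9·δ^4, i.e. δ^4 ≥ 12/(12+9) = 4/7.
Hence δ ≥ (4/7)^(1/4) ≈ 0.869.

0.869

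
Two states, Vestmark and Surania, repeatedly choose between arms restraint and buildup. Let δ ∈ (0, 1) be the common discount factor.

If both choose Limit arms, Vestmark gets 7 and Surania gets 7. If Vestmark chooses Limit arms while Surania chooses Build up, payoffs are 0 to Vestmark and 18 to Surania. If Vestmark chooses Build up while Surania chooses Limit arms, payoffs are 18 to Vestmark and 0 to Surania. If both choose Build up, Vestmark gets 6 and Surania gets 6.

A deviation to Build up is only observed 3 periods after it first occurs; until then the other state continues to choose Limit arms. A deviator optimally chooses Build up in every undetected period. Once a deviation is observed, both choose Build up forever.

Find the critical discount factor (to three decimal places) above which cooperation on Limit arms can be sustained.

The best deviation is to choose Build up for all 3 undetected periods, earning 18 each, then 6 forever once detected.
Deviation value: 18(1−δ^3)/(1−δ) + 6δ^3/(1−δ); cooperation value: 7/(1−δ).
IC: 7 ≥ 18(1−δ^3) + 6δ^3 = 18 − 12δ^3.
So δ^3 ≥ 11/12, giving δ ≥ (11/12)^(1/3) ≈ 0.971.

0.971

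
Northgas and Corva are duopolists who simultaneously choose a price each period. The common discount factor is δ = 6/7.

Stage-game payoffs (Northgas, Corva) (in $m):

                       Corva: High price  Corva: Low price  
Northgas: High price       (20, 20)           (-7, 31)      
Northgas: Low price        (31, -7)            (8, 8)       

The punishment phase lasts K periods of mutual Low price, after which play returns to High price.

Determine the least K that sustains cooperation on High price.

No profitable deviation requires (20−8)(δ+…+δ^K) ≥ 31−20, i.e. δ+…+δ^K ≥ 11/12 ≈ 0.9167.
With δ = 6/7, the partial sums are K=1: 0.8571, K=2: 1.5918.
K = 2 is the first length at which the sum reaches 0.9167.

2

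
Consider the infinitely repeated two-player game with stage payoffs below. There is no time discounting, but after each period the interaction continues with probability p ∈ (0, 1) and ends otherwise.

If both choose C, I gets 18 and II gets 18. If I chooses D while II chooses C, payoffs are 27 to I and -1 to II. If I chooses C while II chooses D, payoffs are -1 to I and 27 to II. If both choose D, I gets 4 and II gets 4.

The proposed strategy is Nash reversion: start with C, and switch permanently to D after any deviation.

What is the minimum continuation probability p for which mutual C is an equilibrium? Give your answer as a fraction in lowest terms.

9/23

With no time discounting, the continuation probability p plays the role of the discount factor.
Grim-trigger IC: 18/(1−p) ≥ 27 + 4p/(1−p) ⇒ p ≥ (27−18)/(27−4) = 9/23.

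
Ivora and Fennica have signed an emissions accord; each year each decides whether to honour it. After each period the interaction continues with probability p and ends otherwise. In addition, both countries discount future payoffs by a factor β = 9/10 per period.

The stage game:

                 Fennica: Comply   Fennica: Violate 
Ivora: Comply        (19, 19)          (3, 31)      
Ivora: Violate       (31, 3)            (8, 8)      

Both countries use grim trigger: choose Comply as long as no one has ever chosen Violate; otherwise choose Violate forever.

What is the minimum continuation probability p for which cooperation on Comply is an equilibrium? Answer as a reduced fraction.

40/69

With continuation probability p and discount β, the effective per-period discount factor is βp.
Grim-trigger IC: βp ≥ (31−19)/(31−8) = 12/23.
So p ≥ (12/23)/(9/10) = 40/69.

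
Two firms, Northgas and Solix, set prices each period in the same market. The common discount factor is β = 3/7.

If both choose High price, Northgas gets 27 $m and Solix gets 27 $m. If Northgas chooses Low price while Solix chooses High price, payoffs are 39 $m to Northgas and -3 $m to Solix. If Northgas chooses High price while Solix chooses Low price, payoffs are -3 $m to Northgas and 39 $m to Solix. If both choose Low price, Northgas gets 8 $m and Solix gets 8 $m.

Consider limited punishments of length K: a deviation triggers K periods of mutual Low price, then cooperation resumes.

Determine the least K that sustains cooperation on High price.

3

IC: β(1−β^K)/(1−β) ≥ (39−27)/(27−8) = 12/19.
With β = 3/7: need 1 − β^K ≥ 12/19·(1−3/7)/(3/7), i.e. β^K ≤ 0.1579.
Since (3/7)^2 = 0.1837 and (3/7)^3 = 0.0787, the smallest such K is 3.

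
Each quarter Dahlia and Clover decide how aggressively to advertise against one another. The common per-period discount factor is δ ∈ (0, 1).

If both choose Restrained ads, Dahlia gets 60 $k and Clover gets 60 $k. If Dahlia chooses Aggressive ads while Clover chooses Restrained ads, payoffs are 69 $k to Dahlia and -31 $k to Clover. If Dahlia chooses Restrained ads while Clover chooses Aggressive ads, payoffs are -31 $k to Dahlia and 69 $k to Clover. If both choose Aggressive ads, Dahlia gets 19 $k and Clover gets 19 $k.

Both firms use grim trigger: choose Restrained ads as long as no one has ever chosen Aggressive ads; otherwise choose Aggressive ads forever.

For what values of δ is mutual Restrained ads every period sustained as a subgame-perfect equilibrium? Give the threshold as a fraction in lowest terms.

9/50

Under grim trigger the critical discount factor is (T−C)/(T−P) with T = 69, C = 60, P = 19.
δ* = (69−60)/(69−19) = 9/50.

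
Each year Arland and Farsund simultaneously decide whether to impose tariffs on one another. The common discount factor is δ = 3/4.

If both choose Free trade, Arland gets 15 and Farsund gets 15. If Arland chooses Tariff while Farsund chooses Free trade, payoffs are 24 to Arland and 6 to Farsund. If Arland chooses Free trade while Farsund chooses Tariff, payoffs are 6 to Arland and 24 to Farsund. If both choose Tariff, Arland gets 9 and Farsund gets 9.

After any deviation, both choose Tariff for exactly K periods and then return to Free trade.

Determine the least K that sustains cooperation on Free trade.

IC: δ(1−δ^K)/(1−δ) ≥ (24−15)/(15−9) = 3/2.
With δ = 3/4: need 1 − δ^K ≥ 3/2·(1−3/4)/(3/4), i.e. δ^K ≤ 0.5000.
Since (3/4)^2 = 0.5625 and (3/4)^3 = 0.4219, the smallest such K is 3.

3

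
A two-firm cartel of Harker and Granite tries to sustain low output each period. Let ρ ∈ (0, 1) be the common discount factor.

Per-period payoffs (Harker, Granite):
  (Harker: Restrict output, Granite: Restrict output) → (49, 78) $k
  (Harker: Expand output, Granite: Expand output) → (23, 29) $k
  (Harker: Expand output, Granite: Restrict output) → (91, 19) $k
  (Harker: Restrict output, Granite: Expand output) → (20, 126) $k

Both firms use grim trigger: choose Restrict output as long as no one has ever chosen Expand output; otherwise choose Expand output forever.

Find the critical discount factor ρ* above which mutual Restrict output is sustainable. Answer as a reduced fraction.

For Harker: deviation gain 91−49 = 42, per-period punishment loss 49−23 = 26. IC gives ρ ≥ 42/68 = 21/34.
For Granite: gain 48, loss 49 per period, so ρ ≥ 48/97.
The tighter constraint is Harker's, so cooperation needs ρ ≥ 21/34.

21/34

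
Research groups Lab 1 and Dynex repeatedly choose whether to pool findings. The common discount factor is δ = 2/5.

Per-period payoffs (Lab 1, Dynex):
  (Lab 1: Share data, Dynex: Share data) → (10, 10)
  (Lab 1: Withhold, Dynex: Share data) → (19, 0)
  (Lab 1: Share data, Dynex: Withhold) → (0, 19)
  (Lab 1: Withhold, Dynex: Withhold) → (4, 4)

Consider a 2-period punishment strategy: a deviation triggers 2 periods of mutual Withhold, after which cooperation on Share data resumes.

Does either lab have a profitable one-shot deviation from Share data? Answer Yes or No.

A one-shot deviation gives 19 now, then 4 for 2 periods, then back to 10.
Gain from deviating: (19−10) today; loss: (10−4) in each of the next 2 periods.
No-deviation condition: (10−4)(δ+…+δ^2) ≥ 19−10, i.e. δ+…+δ^2 ≥ 3/2.
At δ = 2/5: δ+…+δ^2 = 0.5600 < 1.5000.
So cooperation is not sustainable.

Yes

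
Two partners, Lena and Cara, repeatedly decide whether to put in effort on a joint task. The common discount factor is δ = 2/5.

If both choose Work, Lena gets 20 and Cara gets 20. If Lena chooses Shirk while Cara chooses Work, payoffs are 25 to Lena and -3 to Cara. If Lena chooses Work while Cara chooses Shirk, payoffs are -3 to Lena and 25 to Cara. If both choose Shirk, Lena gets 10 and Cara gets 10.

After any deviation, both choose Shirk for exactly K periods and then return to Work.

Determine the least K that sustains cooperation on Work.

Need Σ_{k=1}^{K} δ^k ≥ (25−20)/(20−10) = 0.5000 at δ = 2/5.
At K = 1 the sum is 0.4000 < 0.5000; at K = 2 it is 0.5600 ≥ 0.5000.
So the minimum punishment length is K = 2.

2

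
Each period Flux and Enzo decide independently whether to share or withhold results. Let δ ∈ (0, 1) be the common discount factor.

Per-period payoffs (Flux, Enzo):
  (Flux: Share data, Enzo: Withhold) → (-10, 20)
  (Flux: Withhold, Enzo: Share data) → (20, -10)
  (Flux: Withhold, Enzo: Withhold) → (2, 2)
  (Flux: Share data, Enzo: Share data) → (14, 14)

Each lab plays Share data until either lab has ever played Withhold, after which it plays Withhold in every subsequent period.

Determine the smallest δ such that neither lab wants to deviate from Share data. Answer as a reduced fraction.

Under grim trigger the critical discount factor is (T−C)/(T−P) with T = 20, C = 14, P = 2.
δ* = (20−14)/(20−2) = 6/18 = 1/3.

1/3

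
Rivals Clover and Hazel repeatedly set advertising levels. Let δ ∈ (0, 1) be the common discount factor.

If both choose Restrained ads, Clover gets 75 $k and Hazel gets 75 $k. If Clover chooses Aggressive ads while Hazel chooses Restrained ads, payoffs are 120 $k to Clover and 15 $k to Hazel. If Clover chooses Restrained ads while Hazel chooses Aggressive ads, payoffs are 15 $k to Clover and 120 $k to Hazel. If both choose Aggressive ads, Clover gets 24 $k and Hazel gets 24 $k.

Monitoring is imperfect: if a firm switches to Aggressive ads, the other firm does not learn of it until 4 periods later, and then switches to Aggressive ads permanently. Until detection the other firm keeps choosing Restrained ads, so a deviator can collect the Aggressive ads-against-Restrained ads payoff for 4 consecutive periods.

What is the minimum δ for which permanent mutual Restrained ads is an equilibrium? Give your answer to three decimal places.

The best deviation is to choose Aggressive ads for all 4 undetected periods, earning 120 each, then 24 forever once detected.
Deviation value: 120(1−δ^4)/(1−δ) + 24δ^4/(1−δ); cooperation value: 75/(1−δ).
IC: 75 ≥ 120(1−δ^4) + 24δ^4 = 120 − 96δ^4.
So δ^4 ≥ 45/96 = 15/32, giving δ ≥ (15/32)^(1/4) ≈ 0.827.

0.827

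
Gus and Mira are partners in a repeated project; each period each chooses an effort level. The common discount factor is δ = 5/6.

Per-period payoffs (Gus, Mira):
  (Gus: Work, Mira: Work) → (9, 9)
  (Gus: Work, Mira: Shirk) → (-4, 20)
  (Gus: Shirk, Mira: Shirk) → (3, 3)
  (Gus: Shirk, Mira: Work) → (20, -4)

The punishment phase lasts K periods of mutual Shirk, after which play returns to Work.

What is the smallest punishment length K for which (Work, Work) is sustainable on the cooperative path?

No profitable deviation requires (9−3)(δ+…+δ^K) ≥ 20−9, i.e. δ+…+δ^K ≥ 11/6 ≈ 1.8333.
With δ = 5/6, the partial sums are K=1: 0.8333, K=2: 1.5278, K=3: 2.1065.
K = 3 is the first length at which the sum reaches 1.8333.

3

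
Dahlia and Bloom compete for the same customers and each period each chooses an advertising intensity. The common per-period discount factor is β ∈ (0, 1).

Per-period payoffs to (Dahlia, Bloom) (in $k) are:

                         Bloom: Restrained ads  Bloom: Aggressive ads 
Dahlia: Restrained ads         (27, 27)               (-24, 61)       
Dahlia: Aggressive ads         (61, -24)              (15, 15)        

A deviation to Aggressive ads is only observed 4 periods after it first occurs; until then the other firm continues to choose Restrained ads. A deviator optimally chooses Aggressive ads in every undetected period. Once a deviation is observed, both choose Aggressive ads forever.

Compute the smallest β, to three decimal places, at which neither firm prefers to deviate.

0.927

Deviating for the 4 undetected periods gains 61−27 = 34 per period over cooperation, then loses 27−15 = 12 per period forever once punishment starts.
Gain: 34(1 + β + … + β^3); loss: 12·β^4/(1−β).
No profitable deviation ⇔ 34(1−β^4) ≤ 12·β^4, i.e. β^4 ≥ 34/(34+12) = 17/23.
Hence β ≥ (17/23)^(1/4) ≈ 0.927.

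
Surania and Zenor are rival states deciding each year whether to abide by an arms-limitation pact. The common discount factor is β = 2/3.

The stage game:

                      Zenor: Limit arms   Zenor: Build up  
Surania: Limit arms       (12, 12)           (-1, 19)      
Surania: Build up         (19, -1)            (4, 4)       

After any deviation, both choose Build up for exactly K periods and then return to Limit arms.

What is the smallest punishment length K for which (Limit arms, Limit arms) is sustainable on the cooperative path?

2

IC: β(1−β^K)/(1−β) ≥ (19−12)/(12−4) = 7/8.
With β = 2/3: need 1 − β^K ≥ 7/8·(1−2/3)/(2/3), i.e. β^K ≤ 0.5625.
Since (2/3)^1 = 0.6667 and (2/3)^2 = 0.4444, the smallest such K is 2.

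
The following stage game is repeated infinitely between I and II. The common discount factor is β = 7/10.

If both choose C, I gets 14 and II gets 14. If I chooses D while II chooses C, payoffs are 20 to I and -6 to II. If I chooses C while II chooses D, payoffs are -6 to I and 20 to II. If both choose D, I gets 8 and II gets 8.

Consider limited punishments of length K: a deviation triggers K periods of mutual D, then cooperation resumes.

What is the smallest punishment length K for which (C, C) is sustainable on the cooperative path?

2

IC: β(1−β^K)/(1−β) ≥ (20−14)/(14−8) = 1.
With β = 7/10: need 1 − β^K ≥ 1·(1−7/10)/(7/10), i.e. β^K ≤ 0.5714.
Since (7/10)^1 = 0.7000 and (7/10)^2 = 0.4900, the smallest such K is 2.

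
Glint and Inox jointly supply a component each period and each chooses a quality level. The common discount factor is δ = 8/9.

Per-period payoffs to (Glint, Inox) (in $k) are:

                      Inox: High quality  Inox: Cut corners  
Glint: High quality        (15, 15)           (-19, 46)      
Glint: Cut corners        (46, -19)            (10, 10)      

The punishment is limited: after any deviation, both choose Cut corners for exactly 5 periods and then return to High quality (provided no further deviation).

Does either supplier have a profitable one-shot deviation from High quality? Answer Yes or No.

Comparing payoff streams over the 6 periods until play realigns: cooperate → 15(1+δ+…+δ^5); deviate → 46 + 10(δ+…+δ^5).
Cooperation is sustained iff (15−10)(δ+…+δ^5) ≥ 46−15.
δ+…+δ^5 = 8/9·(1−(8/9)^5)/(1−8/9) = 3.5606, and (46−15)/(15−10) = 6.2000.
3.5606 < 6.2000, so cooperation is not sustainable.

Yes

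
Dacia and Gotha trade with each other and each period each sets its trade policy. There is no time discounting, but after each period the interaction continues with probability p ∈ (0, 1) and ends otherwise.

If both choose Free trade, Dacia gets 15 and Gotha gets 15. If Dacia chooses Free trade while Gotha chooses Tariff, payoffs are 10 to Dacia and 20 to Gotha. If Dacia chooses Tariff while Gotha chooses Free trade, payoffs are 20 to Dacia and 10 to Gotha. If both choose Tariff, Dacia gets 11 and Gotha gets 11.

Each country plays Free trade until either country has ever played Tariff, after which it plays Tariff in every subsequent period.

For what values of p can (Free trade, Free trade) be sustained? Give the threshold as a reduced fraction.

With no time discounting, the continuation probability p plays the role of the discount factor.
Grim-trigger IC: 15/(1−p) ≥ 20 + 11p/(1−p) ⇒ p ≥ (20−15)/(20−11) = 5/9.

5/9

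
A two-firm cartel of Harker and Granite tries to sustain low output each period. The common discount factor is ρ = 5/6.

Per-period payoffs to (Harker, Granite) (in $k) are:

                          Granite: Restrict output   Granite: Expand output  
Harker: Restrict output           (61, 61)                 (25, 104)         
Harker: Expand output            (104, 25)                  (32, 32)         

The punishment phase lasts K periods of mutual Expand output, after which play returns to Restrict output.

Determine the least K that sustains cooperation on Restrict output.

2

Need Σ_{k=1}^{K} ρ^k ≥ (104−61)/(61−32) = 1.4828 at ρ = 5/6.
At K = 1 the sum is 0.8333 < 1.4828; at K = 2 it is 1.5278 ≥ 1.4828.
So the minimum punishment length is K = 2.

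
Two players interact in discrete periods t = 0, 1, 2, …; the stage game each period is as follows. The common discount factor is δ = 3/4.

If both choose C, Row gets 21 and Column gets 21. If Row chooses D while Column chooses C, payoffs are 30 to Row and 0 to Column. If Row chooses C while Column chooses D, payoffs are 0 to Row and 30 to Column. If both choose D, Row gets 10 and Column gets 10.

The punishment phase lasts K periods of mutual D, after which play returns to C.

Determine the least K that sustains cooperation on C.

No profitable deviation requires (21−10)(δ+…+δ^K) ≥ 30−21, i.e. δ+…+δ^K ≥ 9/11 ≈ 0.8182.
With δ = 3/4, the partial sums are K=1: 0.7500, K=2: 1.3125.
K = 2 is the first length at which the sum reaches 0.8182.

2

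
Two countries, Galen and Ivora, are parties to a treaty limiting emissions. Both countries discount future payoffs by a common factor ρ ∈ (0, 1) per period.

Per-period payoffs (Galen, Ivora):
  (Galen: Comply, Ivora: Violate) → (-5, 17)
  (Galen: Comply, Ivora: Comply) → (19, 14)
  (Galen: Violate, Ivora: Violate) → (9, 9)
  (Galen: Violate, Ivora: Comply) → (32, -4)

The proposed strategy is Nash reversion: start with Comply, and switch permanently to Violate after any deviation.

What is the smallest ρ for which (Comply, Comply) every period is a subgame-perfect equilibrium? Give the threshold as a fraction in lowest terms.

Galen's threshold: (32−19)/(32−9) = 13/23.
Ivora's threshold: (17−14)/(17−9) = 3/8.
13/23 > 3/8, so Galen binds and ρ* = 13/23.

13/23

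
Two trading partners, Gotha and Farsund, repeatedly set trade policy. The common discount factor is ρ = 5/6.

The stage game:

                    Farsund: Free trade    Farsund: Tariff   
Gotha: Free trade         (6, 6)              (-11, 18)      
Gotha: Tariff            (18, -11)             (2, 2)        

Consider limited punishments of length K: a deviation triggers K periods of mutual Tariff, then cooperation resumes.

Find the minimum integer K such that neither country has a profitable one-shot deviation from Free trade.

6

IC: ρ(1−ρ^K)/(1−ρ) ≥ (18−6)/(6−2) = 3.
With ρ = 5/6: need 1 − ρ^K ≥ 3·(1−5/6)/(5/6), i.e. ρ^K ≤ 0.4000.
Since (5/6)^5 = 0.4019 and (5/6)^6 = 0.3349, the smallest such K is 6.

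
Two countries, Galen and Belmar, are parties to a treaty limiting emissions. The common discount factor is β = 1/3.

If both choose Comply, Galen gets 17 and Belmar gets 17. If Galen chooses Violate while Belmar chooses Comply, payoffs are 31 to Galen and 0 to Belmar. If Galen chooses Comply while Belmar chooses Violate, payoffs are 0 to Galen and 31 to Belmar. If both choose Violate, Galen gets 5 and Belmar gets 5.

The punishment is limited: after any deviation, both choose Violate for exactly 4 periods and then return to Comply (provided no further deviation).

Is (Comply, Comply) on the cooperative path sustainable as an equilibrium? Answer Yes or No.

IC: β+…+β^4 ≥ (31−17)/(17−5) = 7/6.
At β = 1/3: partial sum = 0.4938 < 1.1667. Cooperation not sustainable.

No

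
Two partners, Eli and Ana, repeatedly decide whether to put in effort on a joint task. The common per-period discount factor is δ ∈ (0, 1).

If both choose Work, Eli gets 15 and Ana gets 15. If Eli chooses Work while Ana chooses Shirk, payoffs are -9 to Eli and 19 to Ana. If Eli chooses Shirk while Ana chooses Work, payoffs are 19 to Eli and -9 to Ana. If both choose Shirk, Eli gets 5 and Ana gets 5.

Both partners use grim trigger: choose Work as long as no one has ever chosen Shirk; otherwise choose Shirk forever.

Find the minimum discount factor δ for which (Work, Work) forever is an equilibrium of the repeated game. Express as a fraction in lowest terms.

15/(1−δ) ≥ 19 + 5δ/(1−δ)
15 ≥ 19 − 14δ
δ ≥ 4/14 = 2/7.

2/7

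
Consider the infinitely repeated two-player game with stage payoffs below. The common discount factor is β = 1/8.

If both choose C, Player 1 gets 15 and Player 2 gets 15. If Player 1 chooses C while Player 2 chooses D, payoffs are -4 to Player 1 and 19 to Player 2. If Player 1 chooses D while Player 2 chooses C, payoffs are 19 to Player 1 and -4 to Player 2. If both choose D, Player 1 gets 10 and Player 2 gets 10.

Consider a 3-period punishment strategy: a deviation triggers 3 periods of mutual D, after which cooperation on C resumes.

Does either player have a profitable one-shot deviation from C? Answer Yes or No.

Comparing payoff streams over the 4 periods until play realigns: cooperate → 15(1+β+…+β^3); deviate → 19 + 10(β+…+β^3).
Cooperation is sustained iff (15−10)(β+…+β^3) ≥ 19−15.
β+…+β^3 = 1/8·(1−(1/8)^3)/(1−1/8) = 0.1426, and (19−15)/(15−10) = 0.8000.
0.1426 < 0.8000, so cooperation is not sustainable.

Yes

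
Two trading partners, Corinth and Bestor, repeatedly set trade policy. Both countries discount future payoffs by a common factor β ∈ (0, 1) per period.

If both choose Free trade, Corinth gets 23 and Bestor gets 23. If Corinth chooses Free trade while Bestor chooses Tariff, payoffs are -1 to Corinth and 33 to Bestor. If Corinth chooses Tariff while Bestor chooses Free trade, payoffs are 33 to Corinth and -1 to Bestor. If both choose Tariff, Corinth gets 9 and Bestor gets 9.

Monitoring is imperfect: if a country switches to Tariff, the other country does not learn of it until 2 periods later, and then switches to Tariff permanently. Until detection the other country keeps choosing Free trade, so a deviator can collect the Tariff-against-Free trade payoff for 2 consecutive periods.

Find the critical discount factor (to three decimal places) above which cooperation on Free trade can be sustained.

0.645

The best deviation is to choose Tariff for all 2 undetected periods, earning 33 each, then 9 forever once detected.
Deviation value: 33(1−β^2)/(1−β) + 9β^2/(1−β); cooperation value: 23/(1−β).
IC: 23 ≥ 33(1−β^2) + 9β^2 = 33 − 24β^2.
So β^2 ≥ 10/24 = 5/12, giving β ≥ (5/12)^(1/2) ≈ 0.645.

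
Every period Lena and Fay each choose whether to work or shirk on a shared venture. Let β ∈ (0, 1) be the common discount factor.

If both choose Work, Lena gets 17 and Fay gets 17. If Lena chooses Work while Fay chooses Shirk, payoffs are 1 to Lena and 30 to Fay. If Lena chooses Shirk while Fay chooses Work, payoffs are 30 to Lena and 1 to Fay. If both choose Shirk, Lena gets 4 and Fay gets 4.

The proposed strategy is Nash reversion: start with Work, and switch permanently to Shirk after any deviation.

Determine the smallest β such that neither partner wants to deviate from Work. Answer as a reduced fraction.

Cooperation forever yields 17 each period: 17/(1−β).
Deviating yields 30 once, then 4 forever: 30 + 4β/(1−β).
No profitable deviation requires 17/(1−β) ≥ 30 + 4β/(1−β).
Multiplying by (1−β): 17 ≥ 30(1−β) + 4β = 30 − 26β.
So 26β ≥ 13, i.e. β ≥ 13/26 = 1/2.

1/2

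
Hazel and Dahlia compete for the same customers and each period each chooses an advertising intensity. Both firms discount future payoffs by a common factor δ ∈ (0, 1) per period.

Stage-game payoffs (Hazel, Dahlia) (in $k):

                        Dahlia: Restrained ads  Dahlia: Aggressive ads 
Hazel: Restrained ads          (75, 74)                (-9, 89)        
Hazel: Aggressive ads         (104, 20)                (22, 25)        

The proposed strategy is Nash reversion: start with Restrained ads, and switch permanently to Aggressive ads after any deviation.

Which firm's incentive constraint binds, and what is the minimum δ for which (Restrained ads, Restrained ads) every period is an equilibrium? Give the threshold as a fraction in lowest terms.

Hazel; δ ≥ 29/82

Hazel's threshold: (104−75)/(104−22) = 29/82.
Dahlia's threshold: (89−74)/(89−25) = 15/64.
29/82 > 15/64, so Hazel binds and δ* = 29/82.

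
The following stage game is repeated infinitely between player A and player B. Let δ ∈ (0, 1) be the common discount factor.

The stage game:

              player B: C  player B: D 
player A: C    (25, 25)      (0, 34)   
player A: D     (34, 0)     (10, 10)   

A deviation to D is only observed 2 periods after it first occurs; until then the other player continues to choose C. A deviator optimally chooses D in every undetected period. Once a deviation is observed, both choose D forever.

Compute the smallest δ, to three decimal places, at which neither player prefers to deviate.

A deviator earns 34 for 2 periods, then 10 forever; cooperating earns 25 forever. Multiplying the IC by (1−δ):
25 ≥ 34(1−δ^2) + 10δ^2, so 24·δ^2 ≥ 9 and δ^2 ≥ 3/8.
δ ≥ (3/8)^(1/2) ≈ 0.612.

0.612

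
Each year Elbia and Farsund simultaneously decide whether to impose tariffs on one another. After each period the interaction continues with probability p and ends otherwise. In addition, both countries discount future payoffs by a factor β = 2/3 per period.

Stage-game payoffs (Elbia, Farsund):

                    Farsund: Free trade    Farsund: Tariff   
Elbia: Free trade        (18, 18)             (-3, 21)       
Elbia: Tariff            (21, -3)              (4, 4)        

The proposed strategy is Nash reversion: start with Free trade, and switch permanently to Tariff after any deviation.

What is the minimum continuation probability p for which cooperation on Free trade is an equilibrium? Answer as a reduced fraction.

With continuation probability p and discount β, the effective per-period discount factor is βp.
Grim-trigger IC: βp ≥ (21−18)/(21−4) = 3/17.
So p ≥ (3/17)/(2/3) = 9/34.

9/34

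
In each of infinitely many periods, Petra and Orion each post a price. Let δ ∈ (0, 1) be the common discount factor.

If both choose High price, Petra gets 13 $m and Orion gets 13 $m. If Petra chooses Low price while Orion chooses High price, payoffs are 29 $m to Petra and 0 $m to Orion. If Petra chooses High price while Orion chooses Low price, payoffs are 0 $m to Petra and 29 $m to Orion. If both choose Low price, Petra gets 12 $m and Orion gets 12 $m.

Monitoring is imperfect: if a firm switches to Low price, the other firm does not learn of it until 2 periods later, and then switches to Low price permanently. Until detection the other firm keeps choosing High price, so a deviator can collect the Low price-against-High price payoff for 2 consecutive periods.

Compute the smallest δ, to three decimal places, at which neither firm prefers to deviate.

The best deviation is to choose Low price for all 2 undetected periods, earning 29 each, then 12 forever once detected.
Deviation value: 29(1−δ^2)/(1−δ) + 12δ^2/(1−δ); cooperation value: 13/(1−δ).
IC: 13 ≥ 29(1−δ^2) + 12δ^2 = 29 − 17δ^2.
So δ^2 ≥ 16/17, giving δ ≥ (16/17)^(1/2) ≈ 0.970.

0.970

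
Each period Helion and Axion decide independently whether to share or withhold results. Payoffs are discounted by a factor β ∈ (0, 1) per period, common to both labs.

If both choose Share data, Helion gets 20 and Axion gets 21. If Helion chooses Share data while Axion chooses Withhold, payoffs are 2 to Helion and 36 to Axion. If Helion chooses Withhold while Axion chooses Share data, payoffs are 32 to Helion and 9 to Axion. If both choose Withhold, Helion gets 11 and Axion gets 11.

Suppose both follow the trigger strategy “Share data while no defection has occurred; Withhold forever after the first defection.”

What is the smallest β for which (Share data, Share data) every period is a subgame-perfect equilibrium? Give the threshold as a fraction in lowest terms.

Helion's threshold: (32−20)/(32−11) = 4/7.
Axion's threshold: (36−21)/(36−11) = 3/5.
4/7 < 3/5, so Axion binds and β* = 3/5.

3/5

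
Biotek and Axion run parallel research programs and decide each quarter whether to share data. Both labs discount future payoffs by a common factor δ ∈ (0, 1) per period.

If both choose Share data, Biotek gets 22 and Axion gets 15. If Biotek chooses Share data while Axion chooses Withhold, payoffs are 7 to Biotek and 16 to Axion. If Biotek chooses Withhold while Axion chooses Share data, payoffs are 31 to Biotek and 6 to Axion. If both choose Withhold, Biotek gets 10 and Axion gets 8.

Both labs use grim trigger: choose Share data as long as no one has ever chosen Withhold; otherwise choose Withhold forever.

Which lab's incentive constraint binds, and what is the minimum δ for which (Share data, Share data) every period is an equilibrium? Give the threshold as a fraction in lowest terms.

Biotek; δ ≥ 3/7

Biotek: cooperation gives 22 each period; deviation gives 31 once then 10 forever.
  22/(1−δ) ≥ 31 + 10δ/(1−δ) ⇒ δ ≥ 9/21 = 3/7.
Axion: cooperation gives 15 each period; deviation gives 16 once then 8 forever.
  δ ≥ 1/8.
Both must hold, so the binding constraint is Biotek's: δ ≥ 3/7.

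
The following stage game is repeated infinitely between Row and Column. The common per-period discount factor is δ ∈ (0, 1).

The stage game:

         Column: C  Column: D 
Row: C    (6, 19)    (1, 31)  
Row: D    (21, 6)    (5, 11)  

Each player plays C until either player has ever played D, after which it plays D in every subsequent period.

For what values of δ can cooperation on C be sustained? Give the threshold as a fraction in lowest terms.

15/16

Row's threshold: (21−6)/(21−5) = 15/16.
Column's threshold: (31−19)/(31−11) = 3/5.
15/16 > 3/5, so Row binds and δ* = 15/16.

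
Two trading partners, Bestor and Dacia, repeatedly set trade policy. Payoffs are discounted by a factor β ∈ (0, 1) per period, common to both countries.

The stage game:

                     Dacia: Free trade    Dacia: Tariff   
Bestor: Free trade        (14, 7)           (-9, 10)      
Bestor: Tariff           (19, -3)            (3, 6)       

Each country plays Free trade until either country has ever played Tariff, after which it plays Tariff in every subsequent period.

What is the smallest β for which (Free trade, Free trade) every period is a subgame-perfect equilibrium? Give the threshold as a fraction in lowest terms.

Bestor: cooperation gives 14 each period; deviation gives 19 once then 3 forever.
  14/(1−β) ≥ 19 + 3β/(1−β) ⇒ β ≥ 5/16.
Dacia: cooperation gives 7 each period; deviation gives 10 once then 6 forever.
  β ≥ 3/4.
Both must hold, so the binding constraint is Dacia's: β ≥ 3/4.

3/4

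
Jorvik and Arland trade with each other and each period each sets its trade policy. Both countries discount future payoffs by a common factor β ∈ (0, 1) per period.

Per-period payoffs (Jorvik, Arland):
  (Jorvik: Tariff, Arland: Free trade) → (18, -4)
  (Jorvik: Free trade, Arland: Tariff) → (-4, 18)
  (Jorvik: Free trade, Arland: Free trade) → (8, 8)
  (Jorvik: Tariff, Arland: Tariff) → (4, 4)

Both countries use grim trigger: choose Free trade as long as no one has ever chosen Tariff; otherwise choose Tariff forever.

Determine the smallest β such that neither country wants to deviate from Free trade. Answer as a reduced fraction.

5/7

One-period gain from deviating is 18 − 8 = 10. The loss is 8 − 4 = 4 in every subsequent period, with present value 4·β/(1−β).
Deviation is unprofitable when 4·β/(1−β) ≥ 10, i.e. β/(1−β) ≥ 5/2.
Equivalently β ≥ 10/(10+4) = 5/7.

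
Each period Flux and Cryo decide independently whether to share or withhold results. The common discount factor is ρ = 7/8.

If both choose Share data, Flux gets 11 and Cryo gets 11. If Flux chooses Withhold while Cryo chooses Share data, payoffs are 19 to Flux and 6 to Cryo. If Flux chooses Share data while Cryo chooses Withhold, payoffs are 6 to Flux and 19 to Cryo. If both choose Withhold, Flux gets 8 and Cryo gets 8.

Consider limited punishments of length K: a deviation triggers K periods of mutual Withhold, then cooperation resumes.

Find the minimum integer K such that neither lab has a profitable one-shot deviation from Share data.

IC: ρ(1−ρ^K)/(1−ρ) ≥ (19−11)/(11−8) = 8/3.
With ρ = 7/8: need 1 − ρ^K ≥ 8/3·(1−7/8)/(7/8), i.e. ρ^K ≤ 0.6190.
Since (7/8)^3 = 0.6699 and (7/8)^4 = 0.5862, the smallest such K is 4.

4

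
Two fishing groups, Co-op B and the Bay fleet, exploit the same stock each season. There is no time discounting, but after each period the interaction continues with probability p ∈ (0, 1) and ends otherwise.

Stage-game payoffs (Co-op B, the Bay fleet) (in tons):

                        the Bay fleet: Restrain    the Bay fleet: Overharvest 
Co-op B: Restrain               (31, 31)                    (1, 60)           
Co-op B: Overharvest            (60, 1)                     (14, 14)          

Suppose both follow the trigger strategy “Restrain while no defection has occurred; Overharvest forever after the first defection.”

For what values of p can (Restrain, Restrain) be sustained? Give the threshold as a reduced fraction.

29/46

Expected cooperation value is 31 + p·31 + p²·31 + … = 31/(1−p); deviation gives 60 + p·14/(1−p).
31 ≥ 60(1−p) + 14p ⇒ 46p ≥ 29 ⇒ p ≥ 29/46.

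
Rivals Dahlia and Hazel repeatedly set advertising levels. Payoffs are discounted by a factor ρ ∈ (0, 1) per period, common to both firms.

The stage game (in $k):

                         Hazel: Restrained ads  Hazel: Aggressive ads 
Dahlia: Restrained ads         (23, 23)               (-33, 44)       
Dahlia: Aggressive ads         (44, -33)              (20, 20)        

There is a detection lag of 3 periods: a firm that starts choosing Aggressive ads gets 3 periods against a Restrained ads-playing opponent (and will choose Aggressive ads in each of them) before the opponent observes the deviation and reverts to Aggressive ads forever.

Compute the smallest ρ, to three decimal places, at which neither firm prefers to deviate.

0.956

The best deviation is to choose Aggressive ads for all 3 undetected periods, earning 44 each, then 20 forever once detected.
Deviation value: 44(1−ρ^3)/(1−ρ) + 20ρ^3/(1−ρ); cooperation value: 23/(1−ρ).
IC: 23 ≥ 44(1−ρ^3) + 20ρ^3 = 44 − 24ρ^3.
So ρ^3 ≥ 21/24 = 7/8, giving ρ ≥ (7/8)^(1/3) ≈ 0.956.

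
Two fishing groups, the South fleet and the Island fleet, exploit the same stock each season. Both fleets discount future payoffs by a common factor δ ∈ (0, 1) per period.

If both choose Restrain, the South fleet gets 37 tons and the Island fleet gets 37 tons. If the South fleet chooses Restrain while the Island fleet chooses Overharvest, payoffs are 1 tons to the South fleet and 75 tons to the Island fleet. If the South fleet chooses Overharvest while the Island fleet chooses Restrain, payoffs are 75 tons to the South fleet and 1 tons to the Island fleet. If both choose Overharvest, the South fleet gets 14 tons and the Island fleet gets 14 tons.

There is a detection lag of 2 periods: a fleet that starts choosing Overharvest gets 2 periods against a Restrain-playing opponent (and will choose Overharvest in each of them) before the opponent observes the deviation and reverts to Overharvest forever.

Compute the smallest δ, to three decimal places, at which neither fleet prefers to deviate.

The best deviation is to choose Overharvest for all 2 undetected periods, earning 75 each, then 14 forever once detected.
Deviation value: 75(1−δ^2)/(1−δ) + 14δ^2/(1−δ); cooperation value: 37/(1−δ).
IC: 37 ≥ 75(1−δ^2) + 14δ^2 = 75 − 61δ^2.
So δ^2 ≥ 38/61, giving δ ≥ (38/61)^(1/2) ≈ 0.789.

0.789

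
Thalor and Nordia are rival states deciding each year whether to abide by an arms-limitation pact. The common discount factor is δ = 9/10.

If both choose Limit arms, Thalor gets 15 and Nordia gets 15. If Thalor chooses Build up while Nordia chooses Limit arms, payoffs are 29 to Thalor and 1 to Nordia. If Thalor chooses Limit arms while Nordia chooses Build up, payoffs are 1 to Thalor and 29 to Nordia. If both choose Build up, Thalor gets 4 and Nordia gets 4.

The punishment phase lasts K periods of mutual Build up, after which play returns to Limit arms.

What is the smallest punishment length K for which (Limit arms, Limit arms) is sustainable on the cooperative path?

No profitable deviation requires (15−4)(δ+…+δ^K) ≥ 29−15, i.e. δ+…+δ^K ≥ 14/11 ≈ 1.2727.
With δ = 9/10, the partial sums are K=1: 0.9000, K=2: 1.7100.
K = 2 is the first length at which the sum reaches 1.2727.

2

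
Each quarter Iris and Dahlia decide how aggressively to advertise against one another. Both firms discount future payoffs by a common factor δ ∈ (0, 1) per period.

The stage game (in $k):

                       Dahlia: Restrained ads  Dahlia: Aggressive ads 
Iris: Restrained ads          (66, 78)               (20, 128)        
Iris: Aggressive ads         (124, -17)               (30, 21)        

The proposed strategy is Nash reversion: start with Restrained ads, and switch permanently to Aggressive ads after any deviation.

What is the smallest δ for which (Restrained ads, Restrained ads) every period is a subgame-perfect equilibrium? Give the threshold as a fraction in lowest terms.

29/47

Iris's threshold: (124−66)/(124−30) = 29/47.
Dahlia's threshold: (128−78)/(128−21) = 50/107.
29/47 > 50/107, so Iris binds and δ* = 29/47.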